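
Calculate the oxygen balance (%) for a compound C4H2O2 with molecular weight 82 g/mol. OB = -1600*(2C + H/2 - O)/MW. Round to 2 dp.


OB = -1600 * (2C + H/2 - O) / MW
Inner = 2*4 + 2/2 - 2 = 7.00
OB = -1600 * 7.00 / 82 = -136.59%


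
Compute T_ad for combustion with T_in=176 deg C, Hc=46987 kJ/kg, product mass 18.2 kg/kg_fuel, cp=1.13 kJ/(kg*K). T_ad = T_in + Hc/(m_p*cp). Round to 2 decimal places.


T_ad = T_in + Hc / (m_p * cp)
Denominator = 18.2 * 1.13 = 20.5660
Temperature rise = 46987 / 20.5660 = 2284.69 K
T_ad = 176 + 2284.69 = 2460.69 deg C


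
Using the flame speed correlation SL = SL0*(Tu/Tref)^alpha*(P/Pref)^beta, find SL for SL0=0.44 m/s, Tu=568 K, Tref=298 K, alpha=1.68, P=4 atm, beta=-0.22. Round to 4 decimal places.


SL = SL0 * (Tu/Tref)^alpha * (P/Pref)^beta
T ratio = 568/298 = 1.90604027
(T ratio)^alpha = 1.90604027^1.68 = 2.955438
(P/Pref)^beta = 4^(-0.22) = 0.737135
SL = 0.44 * 2.955438 * 0.737135 = 0.9586 m/s


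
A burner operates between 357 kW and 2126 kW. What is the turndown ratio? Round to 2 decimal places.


TDR = Q_max / Q_min
TDR = 2126 / 357 = 5.96


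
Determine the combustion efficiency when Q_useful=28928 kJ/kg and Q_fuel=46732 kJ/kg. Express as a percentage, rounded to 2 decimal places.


Efficiency = (Q_useful / Q_fuel) * 100
Efficiency = (28928 / 46732) * 100
Efficiency = 0.6190 * 100 = 61.90%


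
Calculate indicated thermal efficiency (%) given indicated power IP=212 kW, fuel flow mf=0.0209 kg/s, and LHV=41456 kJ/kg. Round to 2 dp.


eta_ith = (IP / (mf * LHV)) * 100
Denominator = 0.0209 * 41456 = 866.4304 kW
eta_ith = (212 / 866.4304) * 100 = 24.47%


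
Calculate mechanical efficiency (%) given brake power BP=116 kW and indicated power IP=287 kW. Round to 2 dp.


eta_mech = (BP / IP) * 100
Ratio = 116 / 287 = 0.4042
eta_mech = 0.4042 * 100 = 40.42%


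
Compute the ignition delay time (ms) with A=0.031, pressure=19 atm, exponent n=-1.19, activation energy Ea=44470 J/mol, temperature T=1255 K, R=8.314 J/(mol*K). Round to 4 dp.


tau = A * P^n * exp(Ea/(R*T))
P^n = 19^(-1.19) = 0.03008037
Ea/(R*T) = 44470/(8.314*1255) = 4.261999
exp(Ea/(R*T)) = 70.951702
tau = 0.031 * 0.03008037 * 70.951702 = 0.0662 ms


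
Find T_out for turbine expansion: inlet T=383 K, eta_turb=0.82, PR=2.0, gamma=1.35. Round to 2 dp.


T_out = T_in * (1 - eta * (1 - PR^(-(gamma-1)/gamma)))
Exponent = -(1.35-1)/1.35 = -0.25925926
PR^exp = 2.0^(-0.25925926) = 0.83551680
Factor = 1 - 0.82*(1 - 0.83551680) = 0.86512378
T_out = 383 * 0.86512378 = 331.34 K


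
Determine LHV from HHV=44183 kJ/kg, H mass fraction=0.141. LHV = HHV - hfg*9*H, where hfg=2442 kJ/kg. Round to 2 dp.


LHV = HHV - hfg * 9 * H
Water correction = 2442 * 9 * 0.141 = 3098.898 kJ/kg
LHV = 44183 - 3098.898 = 41084.10 kJ/kg


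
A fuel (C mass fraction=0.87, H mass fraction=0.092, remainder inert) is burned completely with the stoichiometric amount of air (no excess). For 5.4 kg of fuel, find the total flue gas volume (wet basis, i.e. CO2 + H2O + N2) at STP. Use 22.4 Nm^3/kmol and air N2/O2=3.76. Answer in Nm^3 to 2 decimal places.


Per kg fuel: CO2 = (C/12 kmol)*22.4 = (0.87/12)*22.4 = 1.62400 Nm^3
Per kg fuel: H2O = (H/2 kmol)*22.4 = (0.092/2)*22.4 = 1.03040 Nm^3
O2 needed per kg fuel = C/12 + H/4 = 0.87/12 + 0.092/4 = 0.09550000 kmol
Per kg fuel: N2 = O2*3.76*22.4 = 0.09550000*3.76*22.4 = 8.04339 Nm^3
Total per kg = 1.62400 + 1.03040 + 8.04339 = 10.69779 Nm^3
Total = 10.69779 * 5.4 = 57.77 Nm^3


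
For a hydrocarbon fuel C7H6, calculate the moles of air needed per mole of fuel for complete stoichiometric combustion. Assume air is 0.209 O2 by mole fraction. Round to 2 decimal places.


Balanced combustion: C7H6 + 8.5 O2 -> 7 CO2 + 3 H2O
O2 needed = C + H/4 = 7 + 6/4 = 8.50 moles
Air moles = O2 / 0.209 = 8.50 / 0.209 = 40.67 moles air


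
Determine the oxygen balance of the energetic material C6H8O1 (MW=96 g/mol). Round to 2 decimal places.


OB = -1600 * (2C + H/2 - O) / MW
Inner = 2*6 + 8/2 - 1 = 15.00
OB = -1600 * 15.00 / 96 = -250.00%


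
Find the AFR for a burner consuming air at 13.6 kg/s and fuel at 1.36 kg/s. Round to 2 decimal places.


AFR = m_air / m_fuel
AFR = 13.6 / 1.36 = 10.00


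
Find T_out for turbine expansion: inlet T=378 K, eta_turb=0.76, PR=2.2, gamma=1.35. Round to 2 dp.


T_out = T_in * (1 - eta * (1 - PR^(-(gamma-1)/gamma)))
Exponent = -(1.35-1)/1.35 = -0.25925926
PR^exp = 2.2^(-0.25925926) = 0.81512413
Factor = 1 - 0.76*(1 - 0.81512413) = 0.85949434
T_out = 378 * 0.85949434 = 324.89 K


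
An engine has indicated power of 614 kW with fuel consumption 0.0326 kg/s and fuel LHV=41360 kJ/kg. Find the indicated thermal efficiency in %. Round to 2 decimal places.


eta_ith = (IP / (mf * LHV)) * 100
Denominator = 0.0326 * 41360 = 1348.3360 kW
eta_ith = (614 / 1348.3360) * 100 = 45.54%


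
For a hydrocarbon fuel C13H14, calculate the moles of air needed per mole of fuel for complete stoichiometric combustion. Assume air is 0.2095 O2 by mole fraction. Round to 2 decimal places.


Balanced combustion: C13H14 + 16.5 O2 -> 13 CO2 + 7 H2O
O2 needed = C + H/4 = 13 + 14/4 = 16.50 moles
Air moles = O2 / 0.2095 = 16.50 / 0.2095 = 78.76 moles air


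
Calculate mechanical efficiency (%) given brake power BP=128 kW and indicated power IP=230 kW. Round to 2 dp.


eta_mech = (BP / IP) * 100
Ratio = 128 / 230 = 0.5565
eta_mech = 0.5565 * 100 = 55.65%


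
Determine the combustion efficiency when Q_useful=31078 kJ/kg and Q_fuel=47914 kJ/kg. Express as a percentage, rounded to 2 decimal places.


Efficiency = (Q_useful / Q_fuel) * 100
Efficiency = (31078 / 47914) * 100
Efficiency = 0.6486 * 100 = 64.86%


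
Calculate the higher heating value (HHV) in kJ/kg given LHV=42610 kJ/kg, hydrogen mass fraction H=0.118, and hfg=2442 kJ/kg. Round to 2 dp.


HHV = LHV + hfg * 9 * H
Water addition = 2442 * 9 * 0.118 = 2593.404 kJ/kg
HHV = 42610 + 2593.404 = 45203.40 kJ/kg


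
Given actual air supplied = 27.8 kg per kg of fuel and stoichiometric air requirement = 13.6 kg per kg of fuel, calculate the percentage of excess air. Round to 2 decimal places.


Excess air = actual - stoichiometric = 27.8 - 13.6 = 14.20 kg/kg fuel
Excess air % = (excess / stoich) * 100 = (14.20 / 13.6) * 100 = 104.41%


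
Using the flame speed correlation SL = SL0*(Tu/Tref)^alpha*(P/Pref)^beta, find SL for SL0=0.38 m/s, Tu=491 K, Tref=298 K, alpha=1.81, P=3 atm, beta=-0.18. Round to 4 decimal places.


SL = SL0 * (Tu/Tref)^alpha * (P/Pref)^beta
T ratio = 491/298 = 1.64765101
(T ratio)^alpha = 1.64765101^1.81 = 2.469028
(P/Pref)^beta = 3^(-0.18) = 0.820575
SL = 0.38 * 2.469028 * 0.820575 = 0.7699 m/s


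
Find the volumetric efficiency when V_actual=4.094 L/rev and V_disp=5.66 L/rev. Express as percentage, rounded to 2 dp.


eta_v = (V_actual / V_disp) * 100
Ratio = 4.094 / 5.66 = 0.7233
eta_v = 0.7233 * 100 = 72.33%


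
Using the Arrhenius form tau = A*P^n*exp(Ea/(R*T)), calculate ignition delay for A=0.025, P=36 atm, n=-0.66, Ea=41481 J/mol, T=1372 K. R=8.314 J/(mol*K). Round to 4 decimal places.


tau = A * P^n * exp(Ea/(R*T))
P^n = 36^(-0.66) = 0.09393779
Ea/(R*T) = 41481/(8.314*1372) = 3.636513
exp(Ea/(R*T)) = 37.959223
tau = 0.025 * 0.09393779 * 37.959223 = 0.0891 ms


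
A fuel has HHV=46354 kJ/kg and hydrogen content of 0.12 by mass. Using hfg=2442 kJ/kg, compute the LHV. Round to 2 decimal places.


LHV = HHV - hfg * 9 * H
Water correction = 2442 * 9 * 0.12 = 2637.360 kJ/kg
LHV = 46354 - 2637.360 = 43716.64 kJ/kg


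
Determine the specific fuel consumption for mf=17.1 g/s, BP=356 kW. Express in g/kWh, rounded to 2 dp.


SFC = (mf / BP) * 3600
Rate = 17.1 / 356 = 0.048034 g/(s*kW)
SFC = 0.048034 * 3600 = 172.92 g/kWh


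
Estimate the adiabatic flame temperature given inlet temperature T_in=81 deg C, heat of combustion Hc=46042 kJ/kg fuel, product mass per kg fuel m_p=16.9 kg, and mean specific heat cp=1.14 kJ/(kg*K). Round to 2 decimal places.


T_ad = T_in + Hc / (m_p * cp)
Denominator = 16.9 * 1.14 = 19.2660
Temperature rise = 46042 / 19.2660 = 2389.81 K
T_ad = 81 + 2389.81 = 2470.81 deg C


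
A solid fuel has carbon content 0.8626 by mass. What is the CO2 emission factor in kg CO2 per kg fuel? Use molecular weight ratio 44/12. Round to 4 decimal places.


EF = C_frac * (M_CO2 / M_C)
EF = 0.8626 * (44/12)
EF = 0.8626 * 3.666667 = 3.1629 kg_CO2/kg_fuel


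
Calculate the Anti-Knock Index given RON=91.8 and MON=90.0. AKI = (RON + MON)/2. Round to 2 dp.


AKI = (RON + MON) / 2
AKI = (91.8 + 90.0) / 2
AKI = 181.8 / 2 = 90.90


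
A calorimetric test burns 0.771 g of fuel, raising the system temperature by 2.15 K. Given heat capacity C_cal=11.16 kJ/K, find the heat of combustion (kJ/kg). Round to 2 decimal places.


Hc = C_cal * delta_T / m_fuel
Q_released = 11.16 * 2.15 = 23.9940 kJ
m_fuel = 0.771 g = 0.771/1000 kg = 0.000771 kg
Hc = 23.9940 / 0.000771 = 31120.62 kJ/kg


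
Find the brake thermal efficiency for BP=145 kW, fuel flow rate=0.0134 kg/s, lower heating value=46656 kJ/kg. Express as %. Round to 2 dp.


eta_BTE = (BP / (mf * LHV)) * 100
Denominator = 0.0134 * 46656 = 625.1904 kW
eta_BTE = (145 / 625.1904) * 100 = 23.19%


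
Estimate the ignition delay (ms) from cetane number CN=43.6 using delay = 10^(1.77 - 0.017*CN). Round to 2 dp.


delay = 10^(1.77 - 0.017*CN)
Exponent = 1.77 - 0.017*43.6 = 1.0288
delay = 10^1.0288 = 10.69 ms


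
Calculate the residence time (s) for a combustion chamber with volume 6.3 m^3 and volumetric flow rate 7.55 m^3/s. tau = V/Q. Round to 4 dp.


tau = V / Q_flow
tau = 6.3 / 7.55 = 0.8344 s


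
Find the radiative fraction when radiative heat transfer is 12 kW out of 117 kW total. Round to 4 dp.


f_rad = Q_rad / Q_total
f_rad = 12 / 117 = 0.1026


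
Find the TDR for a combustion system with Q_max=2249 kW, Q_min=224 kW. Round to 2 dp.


TDR = Q_max / Q_min
TDR = 2249 / 224 = 10.04


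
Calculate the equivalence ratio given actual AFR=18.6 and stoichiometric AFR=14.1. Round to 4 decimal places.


phi = AFR_stoich / AFR_actual
phi = 14.1 / 18.6 = 0.7581


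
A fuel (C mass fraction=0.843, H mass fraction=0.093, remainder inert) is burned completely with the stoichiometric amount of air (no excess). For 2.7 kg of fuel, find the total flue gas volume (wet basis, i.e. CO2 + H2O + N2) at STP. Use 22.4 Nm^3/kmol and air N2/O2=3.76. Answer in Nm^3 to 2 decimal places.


Per kg fuel: CO2 = (C/12 kmol)*22.4 = (0.843/12)*22.4 = 1.57360 Nm^3
Per kg fuel: H2O = (H/2 kmol)*22.4 = (0.093/2)*22.4 = 1.04160 Nm^3
O2 needed per kg fuel = C/12 + H/4 = 0.843/12 + 0.093/4 = 0.09350000 kmol
Per kg fuel: N2 = O2*3.76*22.4 = 0.09350000*3.76*22.4 = 7.87494 Nm^3
Total per kg = 1.57360 + 1.04160 + 7.87494 = 10.49014 Nm^3
Total = 10.49014 * 2.7 = 28.32 Nm^3


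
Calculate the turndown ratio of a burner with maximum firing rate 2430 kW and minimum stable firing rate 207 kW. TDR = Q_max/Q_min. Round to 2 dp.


TDR = Q_max / Q_min
TDR = 2430 / 207 = 11.74


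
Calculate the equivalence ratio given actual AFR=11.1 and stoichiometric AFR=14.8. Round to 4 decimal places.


phi = AFR_stoich / AFR_actual
phi = 14.8 / 11.1 = 1.3333


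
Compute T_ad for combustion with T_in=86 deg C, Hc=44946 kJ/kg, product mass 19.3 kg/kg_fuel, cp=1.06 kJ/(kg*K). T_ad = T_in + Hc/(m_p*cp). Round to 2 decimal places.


T_ad = T_in + Hc / (m_p * cp)
Denominator = 19.3 * 1.06 = 20.4580
Temperature rise = 44946 / 20.4580 = 2196.99 K
T_ad = 86 + 2196.99 = 2282.99 deg C


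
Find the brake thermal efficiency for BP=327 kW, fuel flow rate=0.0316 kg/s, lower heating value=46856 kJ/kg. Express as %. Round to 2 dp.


eta_BTE = (BP / (mf * LHV)) * 100
Denominator = 0.0316 * 46856 = 1480.6496 kW
eta_BTE = (327 / 1480.6496) * 100 = 22.08%


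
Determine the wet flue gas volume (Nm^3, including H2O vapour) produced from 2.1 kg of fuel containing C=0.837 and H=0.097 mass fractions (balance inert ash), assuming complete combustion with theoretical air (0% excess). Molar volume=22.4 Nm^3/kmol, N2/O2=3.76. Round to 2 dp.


Per kg fuel: CO2 = (C/12 kmol)*22.4 = (0.837/12)*22.4 = 1.56240 Nm^3
Per kg fuel: H2O = (H/2 kmol)*22.4 = (0.097/2)*22.4 = 1.08640 Nm^3
O2 needed per kg fuel = C/12 + H/4 = 0.837/12 + 0.097/4 = 0.09400000 kmol
Per kg fuel: N2 = O2*3.76*22.4 = 0.09400000*3.76*22.4 = 7.91706 Nm^3
Total per kg = 1.56240 + 1.08640 + 7.91706 = 10.56586 Nm^3
Total = 10.56586 * 2.1 = 22.19 Nm^3


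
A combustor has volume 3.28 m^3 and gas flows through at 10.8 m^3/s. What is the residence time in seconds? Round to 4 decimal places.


tau = V / Q_flow
tau = 3.28 / 10.8 = 0.3037 s


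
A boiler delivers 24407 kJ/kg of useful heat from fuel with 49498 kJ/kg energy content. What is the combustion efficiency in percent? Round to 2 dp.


Efficiency = (Q_useful / Q_fuel) * 100
Efficiency = (24407 / 49498) * 100
Efficiency = 0.4931 * 100 = 49.31%


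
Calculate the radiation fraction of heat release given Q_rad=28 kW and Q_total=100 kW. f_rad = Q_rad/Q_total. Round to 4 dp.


f_rad = Q_rad / Q_total
f_rad = 28 / 100 = 0.2800


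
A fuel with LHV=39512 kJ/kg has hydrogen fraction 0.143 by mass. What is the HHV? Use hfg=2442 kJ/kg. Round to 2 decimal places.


HHV = LHV + hfg * 9 * H
Water addition = 2442 * 9 * 0.143 = 3142.854 kJ/kg
HHV = 39512 + 3142.854 = 42654.85 kJ/kg


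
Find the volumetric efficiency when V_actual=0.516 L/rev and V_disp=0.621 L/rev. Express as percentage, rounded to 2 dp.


eta_v = (V_actual / V_disp) * 100
Ratio = 0.516 / 0.621 = 0.8309
eta_v = 0.8309 * 100 = 83.09%


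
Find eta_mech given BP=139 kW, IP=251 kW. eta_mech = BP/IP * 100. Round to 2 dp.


eta_mech = (BP / IP) * 100
Ratio = 139 / 251 = 0.5538
eta_mech = 0.5538 * 100 = 55.38%


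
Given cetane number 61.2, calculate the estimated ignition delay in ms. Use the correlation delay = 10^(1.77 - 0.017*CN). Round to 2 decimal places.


delay = 10^(1.77 - 0.017*CN)
Exponent = 1.77 - 0.017*61.2 = 0.7296
delay = 10^0.7296 = 5.37 ms


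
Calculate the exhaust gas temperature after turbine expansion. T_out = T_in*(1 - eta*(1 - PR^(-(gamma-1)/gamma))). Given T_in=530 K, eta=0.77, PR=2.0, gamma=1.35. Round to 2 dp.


T_out = T_in * (1 - eta * (1 - PR^(-(gamma-1)/gamma)))
Exponent = -(1.35-1)/1.35 = -0.25925926
PR^exp = 2.0^(-0.25925926) = 0.83551680
Factor = 1 - 0.77*(1 - 0.83551680) = 0.87334794
T_out = 530 * 0.87334794 = 462.87 K


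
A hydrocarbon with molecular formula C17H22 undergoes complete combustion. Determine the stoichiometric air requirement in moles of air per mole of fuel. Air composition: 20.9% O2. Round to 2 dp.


Balanced combustion: C17H22 + 22.5 O2 -> 17 CO2 + 11 H2O
O2 needed = C + H/4 = 17 + 22/4 = 22.50 moles
Air moles = O2 / 0.209 = 22.50 / 0.209 = 107.66 moles air


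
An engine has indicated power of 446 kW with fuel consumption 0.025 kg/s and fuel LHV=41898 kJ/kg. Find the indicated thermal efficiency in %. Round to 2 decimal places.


eta_ith = (IP / (mf * LHV)) * 100
Denominator = 0.025 * 41898 = 1047.4500 kW
eta_ith = (446 / 1047.4500) * 100 = 42.58%


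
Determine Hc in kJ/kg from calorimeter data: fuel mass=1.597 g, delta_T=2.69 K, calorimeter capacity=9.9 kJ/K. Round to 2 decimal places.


Hc = C_cal * delta_T / m_fuel
Q_released = 9.9 * 2.69 = 26.6310 kJ
m_fuel = 1.597 g = 1.597/1000 kg = 0.001597 kg
Hc = 26.6310 / 0.001597 = 16675.64 kJ/kg


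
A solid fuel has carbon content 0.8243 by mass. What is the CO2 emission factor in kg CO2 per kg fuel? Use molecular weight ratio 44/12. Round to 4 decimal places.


EF = C_frac * (M_CO2 / M_C)
EF = 0.8243 * (44/12)
EF = 0.8243 * 3.666667 = 3.0224 kg_CO2/kg_fuel


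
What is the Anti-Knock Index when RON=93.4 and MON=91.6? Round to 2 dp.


AKI = (RON + MON) / 2
AKI = (93.4 + 91.6) / 2
AKI = 185.0 / 2 = 92.50


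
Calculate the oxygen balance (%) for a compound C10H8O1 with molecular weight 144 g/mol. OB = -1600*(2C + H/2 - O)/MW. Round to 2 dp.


OB = -1600 * (2C + H/2 - O) / MW
Inner = 2*10 + 8/2 - 1 = 23.00
OB = -1600 * 23.00 / 144 = -255.56%


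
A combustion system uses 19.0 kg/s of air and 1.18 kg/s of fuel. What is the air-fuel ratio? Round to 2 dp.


AFR = m_air / m_fuel
AFR = 19.0 / 1.18 = 16.10


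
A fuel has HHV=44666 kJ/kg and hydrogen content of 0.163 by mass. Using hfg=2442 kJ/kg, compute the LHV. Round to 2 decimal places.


LHV = HHV - hfg * 9 * H
Water correction = 2442 * 9 * 0.163 = 3582.414 kJ/kg
LHV = 44666 - 3582.414 = 41083.59 kJ/kg


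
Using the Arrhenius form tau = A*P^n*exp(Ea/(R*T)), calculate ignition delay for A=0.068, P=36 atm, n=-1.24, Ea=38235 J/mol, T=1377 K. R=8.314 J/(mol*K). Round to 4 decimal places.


tau = A * P^n * exp(Ea/(R*T))
P^n = 36^(-1.24) = 0.01175398
Ea/(R*T) = 38235/(8.314*1377) = 3.339774
exp(Ea/(R*T)) = 28.212762
tau = 0.068 * 0.01175398 * 28.212762 = 0.0225 ms


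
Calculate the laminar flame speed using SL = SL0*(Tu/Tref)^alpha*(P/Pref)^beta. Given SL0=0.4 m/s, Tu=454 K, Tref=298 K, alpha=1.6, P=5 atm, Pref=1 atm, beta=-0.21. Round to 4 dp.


SL = SL0 * (Tu/Tref)^alpha * (P/Pref)^beta
T ratio = 454/298 = 1.52348993
(T ratio)^alpha = 1.52348993^1.6 = 1.961297
(P/Pref)^beta = 5^(-0.21) = 0.713208
SL = 0.4 * 1.961297 * 0.713208 = 0.5595 m/s


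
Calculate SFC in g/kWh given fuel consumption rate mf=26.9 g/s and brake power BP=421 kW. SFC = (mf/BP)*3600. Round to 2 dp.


SFC = (mf / BP) * 3600
Rate = 26.9 / 421 = 0.063895 g/(s*kW)
SFC = 0.063895 * 3600 = 230.02 g/kWh


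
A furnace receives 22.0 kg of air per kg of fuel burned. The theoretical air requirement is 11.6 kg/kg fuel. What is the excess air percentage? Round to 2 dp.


Excess air = actual - stoichiometric = 22.0 - 11.6 = 10.40 kg/kg fuel
Excess air % = (excess / stoich) * 100 = (10.40 / 11.6) * 100 = 89.66%


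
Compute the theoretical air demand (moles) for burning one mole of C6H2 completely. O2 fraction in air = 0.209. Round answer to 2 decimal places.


Balanced combustion: C6H2 + 6.5 O2 -> 6 CO2 + 1 H2O
O2 needed = C + H/4 = 6 + 2/4 = 6.50 moles
Air moles = O2 / 0.209 = 6.50 / 0.209 = 31.10 moles air


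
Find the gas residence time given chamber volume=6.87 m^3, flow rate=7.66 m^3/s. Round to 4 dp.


tau = V / Q_flow
tau = 6.87 / 7.66 = 0.8969 s


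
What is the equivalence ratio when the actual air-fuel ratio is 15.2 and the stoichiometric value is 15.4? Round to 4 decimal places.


phi = AFR_stoich / AFR_actual
phi = 15.4 / 15.2 = 1.0132


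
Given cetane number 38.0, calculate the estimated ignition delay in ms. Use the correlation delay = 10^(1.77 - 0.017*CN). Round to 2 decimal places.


delay = 10^(1.77 - 0.017*CN)
Exponent = 1.77 - 0.017*38.0 = 1.1240
delay = 10^1.1240 = 13.30 ms


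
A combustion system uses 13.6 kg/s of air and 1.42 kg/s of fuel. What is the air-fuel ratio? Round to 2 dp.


AFR = m_air / m_fuel
AFR = 13.6 / 1.42 = 9.58


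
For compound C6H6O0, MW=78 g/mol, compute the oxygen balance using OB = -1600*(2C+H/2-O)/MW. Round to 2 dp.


OB = -1600 * (2C + H/2 - O) / MW
Inner = 2*6 + 6/2 - 0 = 15.00
OB = -1600 * 15.00 / 78 = -307.69%


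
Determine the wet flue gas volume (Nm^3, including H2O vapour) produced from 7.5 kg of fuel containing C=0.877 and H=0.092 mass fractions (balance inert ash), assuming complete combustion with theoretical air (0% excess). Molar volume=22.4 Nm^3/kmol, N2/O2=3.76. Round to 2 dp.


Per kg fuel: CO2 = (C/12 kmol)*22.4 = (0.877/12)*22.4 = 1.63707 Nm^3
Per kg fuel: H2O = (H/2 kmol)*22.4 = (0.092/2)*22.4 = 1.03040 Nm^3
O2 needed per kg fuel = C/12 + H/4 = 0.877/12 + 0.092/4 = 0.09608333 kmol
Per kg fuel: N2 = O2*3.76*22.4 = 0.09608333*3.76*22.4 = 8.09252 Nm^3
Total per kg = 1.63707 + 1.03040 + 8.09252 = 10.75999 Nm^3
Total = 10.75999 * 7.5 = 80.70 Nm^3


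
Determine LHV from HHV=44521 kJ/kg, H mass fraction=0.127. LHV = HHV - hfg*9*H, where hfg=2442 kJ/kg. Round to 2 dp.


LHV = HHV - hfg * 9 * H
Water correction = 2442 * 9 * 0.127 = 2791.206 kJ/kg
LHV = 44521 - 2791.206 = 41729.79 kJ/kg


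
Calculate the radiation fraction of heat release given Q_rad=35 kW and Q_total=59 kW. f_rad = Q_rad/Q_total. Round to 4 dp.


f_rad = Q_rad / Q_total
f_rad = 35 / 59 = 0.5932


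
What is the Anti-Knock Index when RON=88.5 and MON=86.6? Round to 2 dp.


AKI = (RON + MON) / 2
AKI = (88.5 + 86.6) / 2
AKI = 175.1 / 2 = 87.55


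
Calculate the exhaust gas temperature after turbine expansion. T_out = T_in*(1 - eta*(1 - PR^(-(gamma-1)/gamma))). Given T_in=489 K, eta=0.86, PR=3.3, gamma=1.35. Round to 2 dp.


T_out = T_in * (1 - eta * (1 - PR^(-(gamma-1)/gamma)))
Exponent = -(1.35-1)/1.35 = -0.25925926
PR^exp = 3.3^(-0.25925926) = 0.73378775
Factor = 1 - 0.86*(1 - 0.73378775) = 0.77105747
T_out = 489 * 0.77105747 = 377.05 K


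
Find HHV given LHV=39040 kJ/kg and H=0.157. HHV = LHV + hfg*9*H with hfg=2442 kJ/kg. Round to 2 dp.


HHV = LHV + hfg * 9 * H
Water addition = 2442 * 9 * 0.157 = 3450.546 kJ/kg
HHV = 39040 + 3450.546 = 42490.55 kJ/kg


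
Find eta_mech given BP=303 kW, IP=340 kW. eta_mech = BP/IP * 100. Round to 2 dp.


eta_mech = (BP / IP) * 100
Ratio = 303 / 340 = 0.8912
eta_mech = 0.8912 * 100 = 89.12%


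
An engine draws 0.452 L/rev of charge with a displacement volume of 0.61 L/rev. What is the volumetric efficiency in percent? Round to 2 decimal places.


eta_v = (V_actual / V_disp) * 100
Ratio = 0.452 / 0.61 = 0.7410
eta_v = 0.7410 * 100 = 74.10%


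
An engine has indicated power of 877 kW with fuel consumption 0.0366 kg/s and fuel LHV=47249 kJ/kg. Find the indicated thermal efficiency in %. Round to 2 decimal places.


eta_ith = (IP / (mf * LHV)) * 100
Denominator = 0.0366 * 47249 = 1729.3134 kW
eta_ith = (877 / 1729.3134) * 100 = 50.71%


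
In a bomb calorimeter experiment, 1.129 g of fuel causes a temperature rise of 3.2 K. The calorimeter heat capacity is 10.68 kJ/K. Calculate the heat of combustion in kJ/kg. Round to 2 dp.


Hc = C_cal * delta_T / m_fuel
Q_released = 10.68 * 3.2 = 34.1760 kJ
m_fuel = 1.129 g = 1.129/1000 kg = 0.001129 kg
Hc = 34.1760 / 0.001129 = 30271.04 kJ/kg


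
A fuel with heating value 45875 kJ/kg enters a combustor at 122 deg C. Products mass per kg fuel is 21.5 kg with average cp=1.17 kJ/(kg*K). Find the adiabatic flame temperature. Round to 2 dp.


T_ad = T_in + Hc / (m_p * cp)
Denominator = 21.5 * 1.17 = 25.1550
Temperature rise = 45875 / 25.1550 = 1823.69 K
T_ad = 122 + 1823.69 = 1945.69 deg C


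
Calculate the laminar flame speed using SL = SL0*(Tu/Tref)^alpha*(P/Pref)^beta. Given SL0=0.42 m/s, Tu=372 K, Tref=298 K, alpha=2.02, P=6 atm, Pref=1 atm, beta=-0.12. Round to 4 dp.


SL = SL0 * (Tu/Tref)^alpha * (P/Pref)^beta
T ratio = 372/298 = 1.24832215
(T ratio)^alpha = 1.24832215^2.02 = 1.565236
(P/Pref)^beta = 6^(-0.12) = 0.806532
SL = 0.42 * 1.565236 * 0.806532 = 0.5302 m/s


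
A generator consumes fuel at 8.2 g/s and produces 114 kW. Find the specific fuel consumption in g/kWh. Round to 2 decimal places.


SFC = (mf / BP) * 3600
Rate = 8.2 / 114 = 0.071930 g/(s*kW)
SFC = 0.071930 * 3600 = 258.95 g/kWh


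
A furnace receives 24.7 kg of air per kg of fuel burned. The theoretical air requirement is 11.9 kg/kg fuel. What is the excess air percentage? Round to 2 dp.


Excess air = actual - stoichiometric = 24.7 - 11.9 = 12.80 kg/kg fuel
Excess air % = (excess / stoich) * 100 = (12.80 / 11.9) * 100 = 107.56%


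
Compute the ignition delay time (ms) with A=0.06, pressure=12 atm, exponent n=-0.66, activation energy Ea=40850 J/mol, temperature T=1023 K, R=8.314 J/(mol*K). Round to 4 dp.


tau = A * P^n * exp(Ea/(R*T))
P^n = 12^(-0.66) = 0.19397260
Ea/(R*T) = 40850/(8.314*1023) = 4.802932
exp(Ea/(R*T)) = 121.867167
tau = 0.06 * 0.19397260 * 121.867167 = 1.4183 ms


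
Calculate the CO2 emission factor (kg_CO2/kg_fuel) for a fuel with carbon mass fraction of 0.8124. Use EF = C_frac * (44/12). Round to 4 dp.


EF = C_frac * (M_CO2 / M_C)
EF = 0.8124 * (44/12)
EF = 0.8124 * 3.666667 = 2.9788 kg_CO2/kg_fuel


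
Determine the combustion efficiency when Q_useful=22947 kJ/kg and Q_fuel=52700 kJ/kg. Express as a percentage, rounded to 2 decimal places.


Efficiency = (Q_useful / Q_fuel) * 100
Efficiency = (22947 / 52700) * 100
Efficiency = 0.4354 * 100 = 43.54%


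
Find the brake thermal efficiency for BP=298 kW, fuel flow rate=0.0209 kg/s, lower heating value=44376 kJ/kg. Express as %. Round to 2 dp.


eta_BTE = (BP / (mf * LHV)) * 100
Denominator = 0.0209 * 44376 = 927.4584 kW
eta_BTE = (298 / 927.4584) * 100 = 32.13%


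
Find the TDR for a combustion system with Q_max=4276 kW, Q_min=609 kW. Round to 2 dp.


TDR = Q_max / Q_min
TDR = 4276 / 609 = 7.02


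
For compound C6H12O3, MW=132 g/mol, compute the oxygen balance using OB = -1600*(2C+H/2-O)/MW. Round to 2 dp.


OB = -1600 * (2C + H/2 - O) / MW
Inner = 2*6 + 12/2 - 3 = 15.00
OB = -1600 * 15.00 / 132 = -181.82%


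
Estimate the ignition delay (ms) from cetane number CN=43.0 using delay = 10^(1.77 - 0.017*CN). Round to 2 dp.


delay = 10^(1.77 - 0.017*CN)
Exponent = 1.77 - 0.017*43.0 = 1.0390
delay = 10^1.0390 = 10.94 ms


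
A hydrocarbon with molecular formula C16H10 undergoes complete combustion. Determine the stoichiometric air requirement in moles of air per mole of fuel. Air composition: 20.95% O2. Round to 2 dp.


Balanced combustion: C16H10 + 18.5 O2 -> 16 CO2 + 5 H2O
O2 needed = C + H/4 = 16 + 10/4 = 18.50 moles
Air moles = O2 / 0.2095 = 18.50 / 0.2095 = 88.31 moles air


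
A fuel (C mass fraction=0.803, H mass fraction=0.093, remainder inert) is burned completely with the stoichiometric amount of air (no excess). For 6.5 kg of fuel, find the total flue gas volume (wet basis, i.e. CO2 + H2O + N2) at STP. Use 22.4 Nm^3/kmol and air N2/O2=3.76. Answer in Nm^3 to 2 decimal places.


Per kg fuel: CO2 = (C/12 kmol)*22.4 = (0.803/12)*22.4 = 1.49893 Nm^3
Per kg fuel: H2O = (H/2 kmol)*22.4 = (0.093/2)*22.4 = 1.04160 Nm^3
O2 needed per kg fuel = C/12 + H/4 = 0.803/12 + 0.093/4 = 0.09016667 kmol
Per kg fuel: N2 = O2*3.76*22.4 = 0.09016667*3.76*22.4 = 7.59420 Nm^3
Total per kg = 1.49893 + 1.04160 + 7.59420 = 10.13473 Nm^3
Total = 10.13473 * 6.5 = 65.88 Nm^3


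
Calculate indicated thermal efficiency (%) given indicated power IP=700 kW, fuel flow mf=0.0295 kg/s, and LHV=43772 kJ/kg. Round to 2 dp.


eta_ith = (IP / (mf * LHV)) * 100
Denominator = 0.0295 * 43772 = 1291.2740 kW
eta_ith = (700 / 1291.2740) * 100 = 54.21%


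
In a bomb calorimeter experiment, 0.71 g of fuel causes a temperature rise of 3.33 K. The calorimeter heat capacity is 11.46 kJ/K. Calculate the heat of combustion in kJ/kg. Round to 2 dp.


Hc = C_cal * delta_T / m_fuel
Q_released = 11.46 * 3.33 = 38.1618 kJ
m_fuel = 0.71 g = 0.71/1000 kg = 0.000710 kg
Hc = 38.1618 / 0.000710 = 53749.01 kJ/kg


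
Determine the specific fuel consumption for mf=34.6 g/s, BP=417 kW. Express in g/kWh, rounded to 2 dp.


SFC = (mf / BP) * 3600
Rate = 34.6 / 417 = 0.082974 g/(s*kW)
SFC = 0.082974 * 3600 = 298.71 g/kWh


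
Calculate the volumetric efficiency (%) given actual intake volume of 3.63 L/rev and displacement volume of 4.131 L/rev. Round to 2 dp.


eta_v = (V_actual / V_disp) * 100
Ratio = 3.63 / 4.131 = 0.8787
eta_v = 0.8787 * 100 = 87.87%


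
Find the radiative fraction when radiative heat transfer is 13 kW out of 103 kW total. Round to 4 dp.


f_rad = Q_rad / Q_total
f_rad = 13 / 103 = 0.1262


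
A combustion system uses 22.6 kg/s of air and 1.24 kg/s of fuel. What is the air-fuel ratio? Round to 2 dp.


AFR = m_air / m_fuel
AFR = 22.6 / 1.24 = 18.23


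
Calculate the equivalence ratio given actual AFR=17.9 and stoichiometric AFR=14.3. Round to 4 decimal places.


phi = AFR_stoich / AFR_actual
phi = 14.3 / 17.9 = 0.7989


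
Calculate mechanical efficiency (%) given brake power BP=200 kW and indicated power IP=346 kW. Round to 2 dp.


eta_mech = (BP / IP) * 100
Ratio = 200 / 346 = 0.5780
eta_mech = 0.5780 * 100 = 57.80%


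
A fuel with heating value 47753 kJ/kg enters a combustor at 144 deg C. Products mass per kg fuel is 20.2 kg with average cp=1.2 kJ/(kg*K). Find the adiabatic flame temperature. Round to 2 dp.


T_ad = T_in + Hc / (m_p * cp)
Denominator = 20.2 * 1.2 = 24.2400
Temperature rise = 47753 / 24.2400 = 1970.01 K
T_ad = 144 + 1970.01 = 2114.01 deg C


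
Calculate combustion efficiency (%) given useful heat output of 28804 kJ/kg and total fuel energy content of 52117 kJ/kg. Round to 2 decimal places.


Efficiency = (Q_useful / Q_fuel) * 100
Efficiency = (28804 / 52117) * 100
Efficiency = 0.5527 * 100 = 55.27%


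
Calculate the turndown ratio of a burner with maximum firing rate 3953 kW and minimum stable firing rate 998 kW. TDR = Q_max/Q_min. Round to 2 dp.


TDR = Q_max / Q_min
TDR = 3953 / 998 = 3.96


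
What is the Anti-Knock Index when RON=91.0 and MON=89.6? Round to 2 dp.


AKI = (RON + MON) / 2
AKI = (91.0 + 89.6) / 2
AKI = 180.6 / 2 = 90.30


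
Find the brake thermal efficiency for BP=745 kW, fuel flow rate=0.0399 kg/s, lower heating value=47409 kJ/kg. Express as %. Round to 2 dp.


eta_BTE = (BP / (mf * LHV)) * 100
Denominator = 0.0399 * 47409 = 1891.6191 kW
eta_BTE = (745 / 1891.6191) * 100 = 39.38%


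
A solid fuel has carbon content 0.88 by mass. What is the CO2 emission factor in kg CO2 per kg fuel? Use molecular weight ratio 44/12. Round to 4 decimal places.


EF = C_frac * (M_CO2 / M_C)
EF = 0.88 * (44/12)
EF = 0.88 * 3.666667 = 3.2267 kg_CO2/kg_fuel


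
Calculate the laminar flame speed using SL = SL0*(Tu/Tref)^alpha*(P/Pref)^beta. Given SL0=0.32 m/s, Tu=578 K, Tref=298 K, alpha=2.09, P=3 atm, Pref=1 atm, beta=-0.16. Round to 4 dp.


SL = SL0 * (Tu/Tref)^alpha * (P/Pref)^beta
T ratio = 578/298 = 1.93959732
(T ratio)^alpha = 1.93959732^2.09 = 3.993164
(P/Pref)^beta = 3^(-0.16) = 0.838804
SL = 0.32 * 3.993164 * 0.838804 = 1.0718 m/s


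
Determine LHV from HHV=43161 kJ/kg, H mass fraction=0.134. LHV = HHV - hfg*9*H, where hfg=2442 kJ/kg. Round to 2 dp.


LHV = HHV - hfg * 9 * H
Water correction = 2442 * 9 * 0.134 = 2945.052 kJ/kg
LHV = 43161 - 2945.052 = 40215.95 kJ/kg


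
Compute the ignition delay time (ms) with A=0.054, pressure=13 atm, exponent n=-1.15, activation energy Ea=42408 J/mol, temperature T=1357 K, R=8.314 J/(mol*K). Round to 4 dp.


tau = A * P^n * exp(Ea/(R*T))
P^n = 13^(-1.15) = 0.05235584
Ea/(R*T) = 42408/(8.314*1357) = 3.758875
exp(Ea/(R*T)) = 42.900151
tau = 0.054 * 0.05235584 * 42.900151 = 0.1213 ms


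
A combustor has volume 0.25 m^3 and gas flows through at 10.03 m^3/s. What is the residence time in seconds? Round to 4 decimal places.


tau = V / Q_flow
tau = 0.25 / 10.03 = 0.0249 s


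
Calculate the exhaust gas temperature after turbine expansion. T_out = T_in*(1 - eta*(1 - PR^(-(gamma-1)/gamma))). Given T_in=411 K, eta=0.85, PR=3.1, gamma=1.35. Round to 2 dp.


T_out = T_in * (1 - eta * (1 - PR^(-(gamma-1)/gamma)))
Exponent = -(1.35-1)/1.35 = -0.25925926
PR^exp = 3.1^(-0.25925926) = 0.74577862
Factor = 1 - 0.85*(1 - 0.74577862) = 0.78391183
T_out = 411 * 0.78391183 = 322.19 K


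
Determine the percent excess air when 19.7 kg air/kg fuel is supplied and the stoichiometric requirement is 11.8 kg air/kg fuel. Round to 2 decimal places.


Excess air = actual - stoichiometric = 19.7 - 11.8 = 7.90 kg/kg fuel
Excess air % = (excess / stoich) * 100 = (7.90 / 11.8) * 100 = 66.95%


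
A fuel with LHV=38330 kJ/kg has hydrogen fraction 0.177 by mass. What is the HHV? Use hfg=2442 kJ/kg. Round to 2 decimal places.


HHV = LHV + hfg * 9 * H
Water addition = 2442 * 9 * 0.177 = 3890.106 kJ/kg
HHV = 38330 + 3890.106 = 42220.11 kJ/kg


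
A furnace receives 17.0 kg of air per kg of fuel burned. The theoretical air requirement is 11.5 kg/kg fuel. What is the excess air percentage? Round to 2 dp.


Excess air = actual - stoichiometric = 17.0 - 11.5 = 5.50 kg/kg fuel
Excess air % = (excess / stoich) * 100 = (5.50 / 11.5) * 100 = 47.83%


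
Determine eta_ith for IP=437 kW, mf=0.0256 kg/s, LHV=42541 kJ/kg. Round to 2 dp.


eta_ith = (IP / (mf * LHV)) * 100
Denominator = 0.0256 * 42541 = 1089.0496 kW
eta_ith = (437 / 1089.0496) * 100 = 40.13%


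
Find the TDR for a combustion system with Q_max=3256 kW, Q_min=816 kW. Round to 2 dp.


TDR = Q_max / Q_min
TDR = 3256 / 816 = 3.99


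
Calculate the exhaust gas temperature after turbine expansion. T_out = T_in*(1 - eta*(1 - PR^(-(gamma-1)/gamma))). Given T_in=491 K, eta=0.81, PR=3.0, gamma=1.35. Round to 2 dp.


T_out = T_in * (1 - eta * (1 - PR^(-(gamma-1)/gamma)))
Exponent = -(1.35-1)/1.35 = -0.25925926
PR^exp = 3.0^(-0.25925926) = 0.75214556
Factor = 1 - 0.81*(1 - 0.75214556) = 0.79923790
T_out = 491 * 0.79923790 = 392.43 K


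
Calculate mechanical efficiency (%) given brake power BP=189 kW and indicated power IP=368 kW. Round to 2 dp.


eta_mech = (BP / IP) * 100
Ratio = 189 / 368 = 0.5136
eta_mech = 0.5136 * 100 = 51.36%


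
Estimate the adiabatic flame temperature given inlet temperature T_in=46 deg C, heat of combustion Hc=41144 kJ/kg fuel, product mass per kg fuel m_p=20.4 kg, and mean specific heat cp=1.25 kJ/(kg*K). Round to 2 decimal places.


T_ad = T_in + Hc / (m_p * cp)
Denominator = 20.4 * 1.25 = 25.5000
Temperature rise = 41144 / 25.5000 = 1613.49 K
T_ad = 46 + 1613.49 = 1659.49 deg C


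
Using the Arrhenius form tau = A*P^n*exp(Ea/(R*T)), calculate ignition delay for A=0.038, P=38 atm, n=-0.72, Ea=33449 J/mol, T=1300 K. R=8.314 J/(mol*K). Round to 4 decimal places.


tau = A * P^n * exp(Ea/(R*T))
P^n = 38^(-0.72) = 0.07287118
Ea/(R*T) = 33449/(8.314*1300) = 3.094780
exp(Ea/(R*T)) = 22.082377
tau = 0.038 * 0.07287118 * 22.082377 = 0.0611 ms


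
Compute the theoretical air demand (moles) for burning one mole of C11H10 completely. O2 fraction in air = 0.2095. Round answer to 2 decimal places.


Balanced combustion: C11H10 + 13.5 O2 -> 11 CO2 + 5 H2O
O2 needed = C + H/4 = 11 + 10/4 = 13.50 moles
Air moles = O2 / 0.2095 = 13.50 / 0.2095 = 64.44 moles air


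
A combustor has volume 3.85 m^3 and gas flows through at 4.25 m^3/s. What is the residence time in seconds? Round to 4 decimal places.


tau = V / Q_flow
tau = 3.85 / 4.25 = 0.9059 s


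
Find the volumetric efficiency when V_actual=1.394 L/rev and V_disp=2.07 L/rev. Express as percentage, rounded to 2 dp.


eta_v = (V_actual / V_disp) * 100
Ratio = 1.394 / 2.07 = 0.6734
eta_v = 0.6734 * 100 = 67.34%


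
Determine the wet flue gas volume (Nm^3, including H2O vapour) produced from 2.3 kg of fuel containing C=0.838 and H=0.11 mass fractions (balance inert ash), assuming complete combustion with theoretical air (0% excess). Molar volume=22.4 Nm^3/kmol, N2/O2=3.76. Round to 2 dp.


Per kg fuel: CO2 = (C/12 kmol)*22.4 = (0.838/12)*22.4 = 1.56427 Nm^3
Per kg fuel: H2O = (H/2 kmol)*22.4 = (0.11/2)*22.4 = 1.23200 Nm^3
O2 needed per kg fuel = C/12 + H/4 = 0.838/12 + 0.11/4 = 0.09733333 kmol
Per kg fuel: N2 = O2*3.76*22.4 = 0.09733333*3.76*22.4 = 8.19780 Nm^3
Total per kg = 1.56427 + 1.23200 + 8.19780 = 10.99407 Nm^3
Total = 10.99407 * 2.3 = 25.29 Nm^3


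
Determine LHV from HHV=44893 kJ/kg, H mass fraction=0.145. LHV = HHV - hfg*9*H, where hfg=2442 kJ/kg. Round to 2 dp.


LHV = HHV - hfg * 9 * H
Water correction = 2442 * 9 * 0.145 = 3186.810 kJ/kg
LHV = 44893 - 3186.810 = 41706.19 kJ/kg


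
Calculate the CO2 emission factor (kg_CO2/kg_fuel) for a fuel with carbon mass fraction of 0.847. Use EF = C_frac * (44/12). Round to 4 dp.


EF = C_frac * (M_CO2 / M_C)
EF = 0.847 * (44/12)
EF = 0.847 * 3.666667 = 3.1057 kg_CO2/kg_fuel


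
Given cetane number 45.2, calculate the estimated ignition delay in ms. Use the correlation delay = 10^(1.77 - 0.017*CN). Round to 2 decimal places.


delay = 10^(1.77 - 0.017*CN)
Exponent = 1.77 - 0.017*45.2 = 1.0016
delay = 10^1.0016 = 10.04 ms


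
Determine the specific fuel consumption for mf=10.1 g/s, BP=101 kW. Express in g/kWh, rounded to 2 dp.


SFC = (mf / BP) * 3600
Rate = 10.1 / 101 = 0.100000 g/(s*kW)
SFC = 0.100000 * 3600 = 360.00 g/kWh


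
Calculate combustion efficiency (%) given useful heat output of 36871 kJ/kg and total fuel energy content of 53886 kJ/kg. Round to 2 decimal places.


Efficiency = (Q_useful / Q_fuel) * 100
Efficiency = (36871 / 53886) * 100
Efficiency = 0.6842 * 100 = 68.42%


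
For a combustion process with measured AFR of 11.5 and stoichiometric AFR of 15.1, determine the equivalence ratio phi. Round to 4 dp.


phi = AFR_stoich / AFR_actual
phi = 15.1 / 11.5 = 1.3130


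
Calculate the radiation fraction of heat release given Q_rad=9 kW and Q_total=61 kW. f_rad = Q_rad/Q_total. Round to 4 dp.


f_rad = Q_rad / Q_total
f_rad = 9 / 61 = 0.1475


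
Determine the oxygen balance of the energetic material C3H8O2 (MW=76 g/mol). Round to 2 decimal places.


OB = -1600 * (2C + H/2 - O) / MW
Inner = 2*3 + 8/2 - 2 = 8.00
OB = -1600 * 8.00 / 76 = -168.42%


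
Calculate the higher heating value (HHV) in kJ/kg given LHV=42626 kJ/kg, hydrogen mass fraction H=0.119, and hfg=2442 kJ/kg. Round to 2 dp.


HHV = LHV + hfg * 9 * H
Water addition = 2442 * 9 * 0.119 = 2615.382 kJ/kg
HHV = 42626 + 2615.382 = 45241.38 kJ/kg


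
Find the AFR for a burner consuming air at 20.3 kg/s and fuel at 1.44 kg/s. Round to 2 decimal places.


AFR = m_air / m_fuel
AFR = 20.3 / 1.44 = 14.10


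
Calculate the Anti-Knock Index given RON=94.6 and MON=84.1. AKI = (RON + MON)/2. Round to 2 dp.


AKI = (RON + MON) / 2
AKI = (94.6 + 84.1) / 2
AKI = 178.7 / 2 = 89.35


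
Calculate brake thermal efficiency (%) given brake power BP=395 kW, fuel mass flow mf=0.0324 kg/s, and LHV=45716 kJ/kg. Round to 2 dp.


eta_BTE = (BP / (mf * LHV)) * 100
Denominator = 0.0324 * 45716 = 1481.1984 kW
eta_BTE = (395 / 1481.1984) * 100 = 26.67%


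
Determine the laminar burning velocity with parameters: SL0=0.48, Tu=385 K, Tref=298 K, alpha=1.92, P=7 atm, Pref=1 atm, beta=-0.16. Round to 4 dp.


SL = SL0 * (Tu/Tref)^alpha * (P/Pref)^beta
T ratio = 385/298 = 1.29194631
(T ratio)^alpha = 1.29194631^1.92 = 1.635270
(P/Pref)^beta = 7^(-0.16) = 0.732461
SL = 0.48 * 1.635270 * 0.732461 = 0.5749 m/s


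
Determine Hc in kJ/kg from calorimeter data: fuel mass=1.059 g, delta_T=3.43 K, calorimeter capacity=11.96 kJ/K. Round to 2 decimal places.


Hc = C_cal * delta_T / m_fuel
Q_released = 11.96 * 3.43 = 41.0228 kJ
m_fuel = 1.059 g = 1.059/1000 kg = 0.001059 kg
Hc = 41.0228 / 0.001059 = 38737.30 kJ/kg


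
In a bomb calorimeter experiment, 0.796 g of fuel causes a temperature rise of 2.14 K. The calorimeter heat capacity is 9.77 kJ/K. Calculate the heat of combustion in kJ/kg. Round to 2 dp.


Hc = C_cal * delta_T / m_fuel
Q_released = 9.77 * 2.14 = 20.9078 kJ
m_fuel = 0.796 g = 0.796/1000 kg = 0.000796 kg
Hc = 20.9078 / 0.000796 = 26266.08 kJ/kg


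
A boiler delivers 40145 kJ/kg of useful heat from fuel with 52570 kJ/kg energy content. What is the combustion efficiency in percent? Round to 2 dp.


Efficiency = (Q_useful / Q_fuel) * 100
Efficiency = (40145 / 52570) * 100
Efficiency = 0.7636 * 100 = 76.36%


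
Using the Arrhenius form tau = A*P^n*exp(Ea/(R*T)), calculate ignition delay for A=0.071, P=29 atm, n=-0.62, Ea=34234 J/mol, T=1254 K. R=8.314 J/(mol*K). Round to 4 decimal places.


tau = A * P^n * exp(Ea/(R*T))
P^n = 29^(-0.62) = 0.12396904
Ea/(R*T) = 34234/(8.314*1254) = 3.283599
exp(Ea/(R*T)) = 26.671586
tau = 0.071 * 0.12396904 * 26.671586 = 0.2348 ms


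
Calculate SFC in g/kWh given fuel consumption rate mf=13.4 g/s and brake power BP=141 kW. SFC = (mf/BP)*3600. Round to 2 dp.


SFC = (mf / BP) * 3600
Rate = 13.4 / 141 = 0.095035 g/(s*kW)
SFC = 0.095035 * 3600 = 342.13 g/kWh


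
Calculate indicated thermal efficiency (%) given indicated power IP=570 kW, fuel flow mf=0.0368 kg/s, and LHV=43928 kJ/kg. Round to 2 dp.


eta_ith = (IP / (mf * LHV)) * 100
Denominator = 0.0368 * 43928 = 1616.5504 kW
eta_ith = (570 / 1616.5504) * 100 = 35.26%
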